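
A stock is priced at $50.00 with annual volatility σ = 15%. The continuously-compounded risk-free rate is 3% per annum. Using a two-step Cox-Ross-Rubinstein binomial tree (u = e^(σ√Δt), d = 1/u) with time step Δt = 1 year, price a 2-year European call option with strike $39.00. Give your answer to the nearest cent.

$13.62

CRR parameters: u = e^(σ√Δt) = e^(0.15·√1) = 1.1618, d = 1/u = 0.8607
Per-period rate: rΔt = 0.03·1 = 0.03, so R = e^0.03 = 1.0305
Risk-neutral probability p = (e^0.03 − 0.8607)/(1.1618 − 0.8607) = 0.1697/0.3011 = 0.5637
Terminal stock prices: S_uu = 67.49, S_ud = 50, S_dd = 37.04
Terminal payoffs (S − K): max(28.49, 0) = 28.49, max(11, 0) = 11, max(-1.959, 0) = 0
Node u (S = 58.09): V_u = e^(−0.03)·[0.5637·28.4929 + 0.4363·11.0000] = 20.2443
Node d (S = 43.04): V_d = e^(−0.03)·[0.5637·11.0000 + 0.4363·0.0000] = 6.0175
Node 0 (S = 50): V_0 = e^(−0.03)·[0.5637·20.2443 + 0.4363·6.0175] = 13.6224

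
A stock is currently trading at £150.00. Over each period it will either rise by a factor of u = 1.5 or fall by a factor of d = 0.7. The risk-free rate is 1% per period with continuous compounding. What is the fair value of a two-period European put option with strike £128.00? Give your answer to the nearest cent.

£20.04

Risk-neutral probability p = (e^0.01 − 0.7)/(1.5 − 0.7) = 0.3101/0.8000 = 0.3876
Terminal stock prices: S_uu = 337.5, S_ud = 157.5, S_dd = 73.5
Terminal payoffs (K − S): max(-209.5, 0) = 0, max(-29.5, 0) = 0, max(54.5, 0) = 54.5
Node u (S = 225): V_u = e^(−0.01)·[0.3876·0.0000 + 0.6124·0.0000] = 0.0000
Node d (S = 105): V_d = e^(−0.01)·[0.3876·0.0000 + 0.6124·54.5000] = 33.0457
Node 0 (S = 150): V_0 = e^(−0.01)·[0.3876·0.0000 + 0.6124·33.0457] = 20.0371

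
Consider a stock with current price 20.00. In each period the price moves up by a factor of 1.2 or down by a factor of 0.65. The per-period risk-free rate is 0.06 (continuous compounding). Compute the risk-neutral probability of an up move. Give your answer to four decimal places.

p = 0.7488

Risk-neutral probability p = (e^0.06 − 0.65)/(1.2 − 0.65) = 0.4118/0.5500 = 0.7488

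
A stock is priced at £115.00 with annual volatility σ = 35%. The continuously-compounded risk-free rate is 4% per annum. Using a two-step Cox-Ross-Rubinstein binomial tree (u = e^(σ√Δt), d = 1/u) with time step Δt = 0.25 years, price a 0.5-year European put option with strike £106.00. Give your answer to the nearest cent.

CRR parameters: u = e^(σ√Δt) = e^(0.35·√0.25) = 1.1912, d = 1/u = 0.8395
Per-period rate: rΔt = 0.04·0.25 = 0.01, so R = e^0.01 = 1.0101
Risk-neutral probability p = (e^0.01 − 0.8395)/(1.1912 − 0.8395) = 0.1706/0.3518 = 0.4849
Terminal stock prices: S_uu = 163.2, S_ud = 115, S_dd = 81.04
Terminal payoffs (K − S): max(-57.19, 0) = 0, max(-9, 0) = 0, max(24.96, 0) = 24.96
Node u (S = 137): V_u = e^(−0.01)·[0.4849·0.0000 + 0.5151·0.0000] = 0.0000
Node d (S = 96.54): V_d = e^(−0.01)·[0.4849·0.0000 + 0.5151·24.9609] = 12.7287
Node 0 (S = 115): V_0 = e^(−0.01)·[0.4849·0.0000 + 0.5151·12.7287] = 6.4909

£6.49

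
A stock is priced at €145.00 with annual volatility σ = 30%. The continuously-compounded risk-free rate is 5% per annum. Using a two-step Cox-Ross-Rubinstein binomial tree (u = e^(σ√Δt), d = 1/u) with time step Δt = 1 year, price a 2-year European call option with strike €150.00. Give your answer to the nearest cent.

€26.85

CRR parameters: u = e^(σ√Δt) = e^(0.3·√1) = 1.3499, d = 1/u = 0.7408
Per-period rate: rΔt = 0.05·1 = 0.05, so R = e^0.05 = 1.0513
Risk-neutral probability p = (e^0.05 − 0.7408)/(1.3499 − 0.7408) = 0.3105/0.6090 = 0.5097
Terminal stock prices: S_uu = 264.2, S_ud = 145, S_dd = 79.58
Terminal payoffs (S − K): max(114.2, 0) = 114.2, max(-5, 0) = 0, max(-70.42, 0) = 0
Node u (S = 195.7): V_u = e^(−0.05)·[0.5097·114.2072 + 0.4903·0.0000] = 55.3769
Node d (S = 107.4): V_d = e^(−0.05)·[0.5097·0.0000 + 0.4903·0.0000] = 0.0000
Node 0 (S = 145): V_0 = e^(−0.05)·[0.5097·55.3769 + 0.4903·0.0000] = 26.8512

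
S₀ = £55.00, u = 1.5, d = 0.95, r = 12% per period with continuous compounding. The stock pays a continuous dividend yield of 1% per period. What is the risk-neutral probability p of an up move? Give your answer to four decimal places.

Per-period risk-free factor R = e^0.12 = 1.1275; dividend-adjusted growth = e^(0.12−0.01) = 1.1163.
Risk-neutral probability p = (1.1163 − 0.95)/(1.5 − 0.95) = 0.1663/0.5500 = 0.3023

p = 0.3023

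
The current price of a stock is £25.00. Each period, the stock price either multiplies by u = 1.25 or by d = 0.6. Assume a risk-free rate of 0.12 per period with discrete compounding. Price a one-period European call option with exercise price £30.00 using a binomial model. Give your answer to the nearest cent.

£0.89

Risk-neutral probability p = (1 + 0.12 − 0.6)/(1.25 − 0.6) = 0.5200/0.6500 = 0.8000
Terminal stock prices: S_u = 31.25, S_d = 15
Terminal payoffs (S − K): max(1.25, 0) = 1.25, max(-15, 0) = 0
Node 0 (S = 25): V_0 = 1/1.12·[0.8000·1.2500 + 0.2000·0.0000] = 0.8929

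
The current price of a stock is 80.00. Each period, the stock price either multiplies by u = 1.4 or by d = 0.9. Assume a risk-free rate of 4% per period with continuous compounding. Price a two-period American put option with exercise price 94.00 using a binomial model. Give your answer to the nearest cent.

Risk-neutral probability p = (e^0.04 − 0.9)/(1.4 − 0.9) = 0.1408/0.5000 = 0.2816
Terminal stock prices: S_uu = 156.8, S_ud = 100.8, S_dd = 64.8
Terminal payoffs (K − S): max(-62.8, 0) = 0, max(-6.8, 0) = 0, max(29.2, 0) = 29.2
Node u (S = 112): continuation = e^(−0.04)·[0.2816·0.0000 + 0.7184·0.0000] = 0.0000; exercise value = 0.0000 ≤ continuation, so V_u = 0.0000
Node d (S = 72): continuation = e^(−0.04)·[0.2816·0.0000 + 0.7184·29.2000] = 20.1541; exercise value = 22.0000 > continuation, so V_d = 22.0000 (exercise)
Node 0 (S = 80): continuation = e^(−0.04)·[0.2816·0.0000 + 0.7184·22.0000] = 15.1846; exercise value = 14.0000 ≤ continuation, so V_0 = 15.1846

15.18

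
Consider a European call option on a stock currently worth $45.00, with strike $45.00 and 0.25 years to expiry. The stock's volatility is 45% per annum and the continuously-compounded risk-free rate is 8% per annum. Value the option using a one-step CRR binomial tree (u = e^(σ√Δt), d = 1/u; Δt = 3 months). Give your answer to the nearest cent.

$5.44

CRR parameters: u = e^(σ√Δt) = e^(0.45·√0.25) = 1.2523, d = 1/u = 0.7985
Per-period rate: rΔt = 0.08·0.25 = 0.02, so R = e^0.02 = 1.0202
Risk-neutral probability p = (e^0.02 − 0.7985)/(1.2523 − 0.7985) = 0.2217/0.4538 = 0.4885
Terminal stock prices: S_u = 56.35, S_d = 35.93
Terminal payoffs (S − K): max(11.35, 0) = 11.35, max(-9.067, 0) = 0
Node 0 (S = 45): V_0 = e^(−0.02)·[0.4885·11.3545 + 0.5115·0.0000] = 5.4369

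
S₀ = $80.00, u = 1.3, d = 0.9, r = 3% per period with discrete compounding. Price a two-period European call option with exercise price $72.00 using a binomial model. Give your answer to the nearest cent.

Risk-neutral probability p = (1 + 0.03 − 0.9)/(1.3 − 0.9) = 0.1300/0.4000 = 0.3250
Terminal stock prices: S_uu = 135.2, S_ud = 93.6, S_dd = 64.8
Terminal payoffs (S − K): max(63.2, 0) = 63.2, max(21.6, 0) = 21.6, max(-7.2, 0) = 0
Node u (S = 104): V_u = 1/1.03·[0.3250·63.2000 + 0.6750·21.6000] = 34.0971
Node d (S = 72): V_d = 1/1.03·[0.3250·21.6000 + 0.6750·0.0000] = 6.8155
Node 0 (S = 80): V_0 = 1/1.03·[0.3250·34.0971 + 0.6750·6.8155] = 15.2253

$15.23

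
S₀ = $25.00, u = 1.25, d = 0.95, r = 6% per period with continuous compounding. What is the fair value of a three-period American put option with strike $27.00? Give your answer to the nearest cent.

$2.00

Risk-neutral probability p = (e^0.06 − 0.95)/(1.25 − 0.95) = 0.1118/0.3000 = 0.3728
Terminal stock prices: S_uuu = 48.83, S_uud = 37.11, S_udd = 28.2, S_ddd = 21.43
Terminal payoffs (K − S): max(-21.83, 0) = 0, max(-10.11, 0) = 0, max(-1.203, 0) = 0, max(5.566, 0) = 5.566
Node uu (S = 39.06): continuation = e^(−0.06)·[0.3728·0.0000 + 0.6272·0.0000] = 0.0000; exercise value = 0.0000 ≤ continuation, so V_uu = 0.0000
Node ud (S = 29.69): continuation = e^(−0.06)·[0.3728·0.0000 + 0.6272·0.0000] = 0.0000; exercise value = 0.0000 ≤ continuation, so V_ud = 0.0000
Node dd (S = 22.56): continuation = e^(−0.06)·[0.3728·0.0000 + 0.6272·5.5656] = 3.2875; exercise value = 4.4375 > continuation, so V_dd = 4.4375 (exercise)
Node u (S = 31.25): continuation = e^(−0.06)·[0.3728·0.0000 + 0.6272·0.0000] = 0.0000; exercise value = 0.0000 ≤ continuation, so V_u = 0.0000
Node d (S = 23.75): continuation = e^(−0.06)·[0.3728·0.0000 + 0.6272·4.4375] = 2.6212; exercise value = 3.2500 > continuation, so V_d = 3.2500 (exercise)
Node 0 (S = 25): continuation = e^(−0.06)·[0.3728·0.0000 + 0.6272·3.2500] = 1.9197; exercise value = 2.0000 > continuation, so V_0 = 2.0000 (exercise)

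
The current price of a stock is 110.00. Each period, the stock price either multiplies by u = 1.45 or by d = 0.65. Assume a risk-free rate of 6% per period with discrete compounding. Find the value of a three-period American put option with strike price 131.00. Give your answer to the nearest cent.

Risk-neutral probability p = (1 + 0.06 − 0.65)/(1.45 − 0.65) = 0.4100/0.8000 = 0.5125
Terminal stock prices: S_uuu = 335.3, S_uud = 150.3, S_udd = 67.39, S_ddd = 30.21
Terminal payoffs (K − S): max(-204.3, 0) = 0, max(-19.33, 0) = 0, max(63.61, 0) = 63.61, max(100.8, 0) = 100.8
Node uu (S = 231.3): continuation = 1/1.06·[0.5125·0.0000 + 0.4875·0.0000] = 0.0000; exercise value = 0.0000 ≤ continuation, so V_uu = 0.0000
Node ud (S = 103.7): continuation = 1/1.06·[0.5125·0.0000 + 0.4875·63.6112] = 29.2552; exercise value = 27.3250 ≤ continuation, so V_ud = 29.2552
Node dd (S = 46.48): continuation = 1/1.06·[0.5125·63.6112 + 0.4875·100.7912] = 77.1099; exercise value = 84.5250 > continuation, so V_dd = 84.5250 (exercise)
Node u (S = 159.5): continuation = 1/1.06·[0.5125·0.0000 + 0.4875·29.2552] = 13.4546; exercise value = 0.0000 ≤ continuation, so V_u = 13.4546
Node d (S = 71.5): continuation = 1/1.06·[0.5125·29.2552 + 0.4875·84.5250] = 53.0181; exercise value = 59.5000 > continuation, so V_d = 59.5000 (exercise)
Node 0 (S = 110): continuation = 1/1.06·[0.5125·13.4546 + 0.4875·59.5000] = 33.8696; exercise value = 21.0000 ≤ continuation, so V_0 = 33.8696

33.87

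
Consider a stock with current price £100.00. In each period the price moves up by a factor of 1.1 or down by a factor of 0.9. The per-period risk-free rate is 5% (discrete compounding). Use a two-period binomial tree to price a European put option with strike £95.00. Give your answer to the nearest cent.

£0.79

Risk-neutral probability p = (1 + 0.05 − 0.9)/(1.1 − 0.9) = 0.1500/0.2000 = 0.7500
Terminal stock prices: S_uu = 121, S_ud = 99, S_dd = 81
Terminal payoffs (K − S): max(-26, 0) = 0, max(-4, 0) = 0, max(14, 0) = 14
Node u (S = 110): V_u = 1/1.05·[0.7500·0.0000 + 0.2500·0.0000] = 0.0000
Node d (S = 90): V_d = 1/1.05·[0.7500·0.0000 + 0.2500·14.0000] = 3.3333
Node 0 (S = 100): V_0 = 1/1.05·[0.7500·0.0000 + 0.2500·3.3333] = 0.7937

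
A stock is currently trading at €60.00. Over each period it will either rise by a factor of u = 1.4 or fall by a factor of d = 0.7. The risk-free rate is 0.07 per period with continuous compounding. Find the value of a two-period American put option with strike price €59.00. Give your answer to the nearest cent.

€7.46

Risk-neutral probability p = (e^0.07 − 0.7)/(1.4 − 0.7) = 0.3725/0.7000 = 0.5322
Terminal stock prices: S_uu = 117.6, S_ud = 58.8, S_dd = 29.4
Terminal payoffs (K − S): max(-58.6, 0) = 0, max(0.2, 0) = 0.2, max(29.6, 0) = 29.6
Node u (S = 84): continuation = e^(−0.07)·[0.5322·0.0000 + 0.4678·0.2000] = 0.0872; exercise value = 0.0000 ≤ continuation, so V_u = 0.0872
Node d (S = 42): continuation = e^(−0.07)·[0.5322·0.2000 + 0.4678·29.6000] = 13.0112; exercise value = 17.0000 > continuation, so V_d = 17.0000 (exercise)
Node 0 (S = 60): continuation = e^(−0.07)·[0.5322·0.0872 + 0.4678·17.0000] = 7.4590; exercise value = 0.0000 ≤ continuation, so V_0 = 7.4590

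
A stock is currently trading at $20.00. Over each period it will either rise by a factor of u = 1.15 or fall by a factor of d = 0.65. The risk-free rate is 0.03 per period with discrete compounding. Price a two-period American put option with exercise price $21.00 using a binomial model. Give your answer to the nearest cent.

$2.90

Risk-neutral probability p = (1 + 0.03 − 0.65)/(1.15 − 0.65) = 0.3800/0.5000 = 0.7600
Terminal stock prices: S_uu = 26.45, S_ud = 14.95, S_dd = 8.45
Terminal payoffs (K − S): max(-5.45, 0) = 0, max(6.05, 0) = 6.05, max(12.55, 0) = 12.55
Node u (S = 23): continuation = 1/1.03·[0.7600·0.0000 + 0.2400·6.0500] = 1.4097; exercise value = 0.0000 ≤ continuation, so V_u = 1.4097
Node d (S = 13): continuation = 1/1.03·[0.7600·6.0500 + 0.2400·12.5500] = 7.3883; exercise value = 8.0000 > continuation, so V_d = 8.0000 (exercise)
Node 0 (S = 20): continuation = 1/1.03·[0.7600·1.4097 + 0.2400·8.0000] = 2.9043; exercise value = 1.0000 ≤ continuation, so V_0 = 2.9043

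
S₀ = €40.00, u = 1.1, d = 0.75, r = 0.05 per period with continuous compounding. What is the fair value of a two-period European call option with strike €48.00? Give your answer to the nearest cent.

€0.27

Risk-neutral probability p = (e^0.05 − 0.75)/(1.1 − 0.75) = 0.3013/0.3500 = 0.8608
Terminal stock prices: S_uu = 48.4, S_ud = 33, S_dd = 22.5
Terminal payoffs (S − K): max(0.4, 0) = 0.4, max(-15, 0) = 0, max(-25.5, 0) = 0
Node u (S = 44): V_u = e^(−0.05)·[0.8608·0.4000 + 0.1392·0.0000] = 0.3275
Node d (S = 30): V_d = e^(−0.05)·[0.8608·0.0000 + 0.1392·0.0000] = 0.0000
Node 0 (S = 40): V_0 = e^(−0.05)·[0.8608·0.3275 + 0.1392·0.0000] = 0.2682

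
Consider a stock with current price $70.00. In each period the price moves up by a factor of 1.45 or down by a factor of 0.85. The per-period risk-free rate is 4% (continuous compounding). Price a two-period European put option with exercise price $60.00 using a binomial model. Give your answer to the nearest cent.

Risk-neutral probability p = (e^0.04 − 0.85)/(1.45 − 0.85) = 0.1908/0.6000 = 0.3180
Terminal stock prices: S_uu = 147.2, S_ud = 86.27, S_dd = 50.57
Terminal payoffs (K − S): max(-87.18, 0) = 0, max(-26.27, 0) = 0, max(9.425, 0) = 9.425
Node u (S = 101.5): V_u = e^(−0.04)·[0.3180·0.0000 + 0.6820·0.0000] = 0.0000
Node d (S = 59.5): V_d = e^(−0.04)·[0.3180·0.0000 + 0.6820·9.4250] = 6.1756
Node 0 (S = 70): V_0 = e^(−0.04)·[0.3180·0.0000 + 0.6820·6.1756] = 4.0465

$4.05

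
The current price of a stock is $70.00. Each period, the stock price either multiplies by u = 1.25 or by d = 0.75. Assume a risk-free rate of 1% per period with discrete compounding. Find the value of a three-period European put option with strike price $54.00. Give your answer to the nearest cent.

Risk-neutral probability p = (1 + 0.01 − 0.75)/(1.25 − 0.75) = 0.2600/0.5000 = 0.5200
Terminal stock prices: S_uuu = 136.7, S_uud = 82.03, S_udd = 49.22, S_ddd = 29.53
Terminal payoffs (K − S): max(-82.72, 0) = 0, max(-28.03, 0) = 0, max(4.781, 0) = 4.781, max(24.47, 0) = 24.47
Node uu (S = 109.4): V_uu = 1/1.01·[0.5200·0.0000 + 0.4800·0.0000] = 0.0000
Node ud (S = 65.62): V_ud = 1/1.01·[0.5200·0.0000 + 0.4800·4.7812] = 2.2723
Node dd (S = 39.38): V_dd = 1/1.01·[0.5200·4.7812 + 0.4800·24.4688] = 14.0903
Node u (S = 87.5): V_u = 1/1.01·[0.5200·0.0000 + 0.4800·2.2723] = 1.0799
Node d (S = 52.5): V_d = 1/1.01·[0.5200·2.2723 + 0.4800·14.0903] = 7.8663
Node 0 (S = 70): V_0 = 1/1.01·[0.5200·1.0799 + 0.4800·7.8663] = 4.2944

$4.29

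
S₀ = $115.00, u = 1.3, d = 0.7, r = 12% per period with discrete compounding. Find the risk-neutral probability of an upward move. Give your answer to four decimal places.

p = 0.7000

Risk-neutral probability p = (1 + 0.12 − 0.7)/(1.3 − 0.7) = 0.4200/0.6000 = 0.7000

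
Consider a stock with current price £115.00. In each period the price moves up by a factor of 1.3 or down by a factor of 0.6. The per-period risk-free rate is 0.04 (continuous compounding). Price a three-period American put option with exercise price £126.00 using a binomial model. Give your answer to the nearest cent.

Risk-neutral probability p = (e^0.04 − 0.6)/(1.3 − 0.6) = 0.4408/0.7000 = 0.6297
Terminal stock prices: S_uuu = 252.7, S_uud = 116.6, S_udd = 53.82, S_ddd = 24.84
Terminal payoffs (K − S): max(-126.7, 0) = 0, max(9.39, 0) = 9.39, max(72.18, 0) = 72.18, max(101.2, 0) = 101.2
Node uu (S = 194.4): continuation = e^(−0.04)·[0.6297·0.0000 + 0.3703·9.3900] = 3.3405; exercise value = 0.0000 ≤ continuation, so V_uu = 3.3405
Node ud (S = 89.7): continuation = e^(−0.04)·[0.6297·9.3900 + 0.3703·72.1800] = 31.3595; exercise value = 36.3000 > continuation, so V_ud = 36.3000 (exercise)
Node dd (S = 41.4): continuation = e^(−0.04)·[0.6297·72.1800 + 0.3703·101.1600] = 79.6595; exercise value = 84.6000 > continuation, so V_dd = 84.6000 (exercise)
Node u (S = 149.5): continuation = e^(−0.04)·[0.6297·3.3405 + 0.3703·36.3000] = 14.9349; exercise value = 0.0000 ≤ continuation, so V_u = 14.9349
Node d (S = 69): continuation = e^(−0.04)·[0.6297·36.3000 + 0.3703·84.6000] = 52.0595; exercise value = 57.0000 > continuation, so V_d = 57.0000 (exercise)
Node 0 (S = 115): continuation = e^(−0.04)·[0.6297·14.9349 + 0.3703·57.0000] = 29.3140; exercise value = 11.0000 ≤ continuation, so V_0 = 29.3140

£29.31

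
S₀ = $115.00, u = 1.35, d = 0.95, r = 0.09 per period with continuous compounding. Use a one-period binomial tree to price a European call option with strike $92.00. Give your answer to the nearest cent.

Risk-neutral probability p = (e^0.09 − 0.95)/(1.35 − 0.95) = 0.1442/0.4000 = 0.3604
Terminal stock prices: S_u = 155.2, S_d = 109.2
Terminal payoffs (S − K): max(63.25, 0) = 63.25, max(17.25, 0) = 17.25
Node 0 (S = 115): V_0 = e^(−0.09)·[0.3604·63.2500 + 0.6396·17.2500] = 30.9183

$30.92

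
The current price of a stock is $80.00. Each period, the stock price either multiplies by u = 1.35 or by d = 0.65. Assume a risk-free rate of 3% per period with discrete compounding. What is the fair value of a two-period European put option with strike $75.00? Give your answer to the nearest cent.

$10.36

Risk-neutral probability p = (1 + 0.03 − 0.65)/(1.35 − 0.65) = 0.3800/0.7000 = 0.5429
Terminal stock prices: S_uu = 145.8, S_ud = 70.2, S_dd = 33.8
Terminal payoffs (K − S): max(-70.8, 0) = 0, max(4.8, 0) = 4.8, max(41.2, 0) = 41.2
Node u (S = 108): V_u = 1/1.03·[0.5429·0.0000 + 0.4571·4.8000] = 2.1304
Node d (S = 52): V_d = 1/1.03·[0.5429·4.8000 + 0.4571·41.2000] = 20.8155
Node 0 (S = 80): V_0 = 1/1.03·[0.5429·2.1304 + 0.4571·20.8155] = 10.3613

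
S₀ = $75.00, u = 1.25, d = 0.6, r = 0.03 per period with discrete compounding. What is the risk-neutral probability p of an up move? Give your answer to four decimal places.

p = 0.6615

Risk-neutral probability p = (1 + 0.03 − 0.6)/(1.25 − 0.6) = 0.4300/0.6500 = 0.6615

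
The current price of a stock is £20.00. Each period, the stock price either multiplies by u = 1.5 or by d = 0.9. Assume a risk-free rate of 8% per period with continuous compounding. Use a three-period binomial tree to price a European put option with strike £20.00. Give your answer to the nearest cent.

Risk-neutral probability p = (e^0.08 − 0.9)/(1.5 − 0.9) = 0.1833/0.6000 = 0.3055
Terminal stock prices: S_uuu = 67.5, S_uud = 40.5, S_udd = 24.3, S_ddd = 14.58
Terminal payoffs (K − S): max(-47.5, 0) = 0, max(-20.5, 0) = 0, max(-4.3, 0) = 0, max(5.42, 0) = 5.42
Node uu (S = 45): V_uu = e^(−0.08)·[0.3055·0.0000 + 0.6945·0.0000] = 0.0000
Node ud (S = 27): V_ud = e^(−0.08)·[0.3055·0.0000 + 0.6945·0.0000] = 0.0000
Node dd (S = 16.2): V_dd = e^(−0.08)·[0.3055·0.0000 + 0.6945·5.4200] = 3.4749
Node u (S = 30): V_u = e^(−0.08)·[0.3055·0.0000 + 0.6945·0.0000] = 0.0000
Node d (S = 18): V_d = e^(−0.08)·[0.3055·0.0000 + 0.6945·3.4749] = 2.2278
Node 0 (S = 20): V_0 = e^(−0.08)·[0.3055·0.0000 + 0.6945·2.2278] = 1.4283

£1.43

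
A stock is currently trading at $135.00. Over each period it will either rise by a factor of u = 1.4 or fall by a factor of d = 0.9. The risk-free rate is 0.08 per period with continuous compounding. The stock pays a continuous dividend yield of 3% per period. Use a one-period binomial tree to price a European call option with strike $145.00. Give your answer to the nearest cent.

$12.29

Per-period risk-free factor R = e^0.08 = 1.0833; dividend-adjusted growth = e^(0.08−0.03) = 1.0513.
Risk-neutral probability p = (1.0513 − 0.9)/(1.4 − 0.9) = 0.1513/0.5000 = 0.3025
Terminal stock prices: S_u = 189, S_d = 121.5
Terminal payoffs (S − K): max(44, 0) = 44, max(-23.5, 0) = 0
Node 0 (S = 135): V_0 = e^(−0.08)·[0.3025·44.0000 + 0.6975·0.0000] = 12.2884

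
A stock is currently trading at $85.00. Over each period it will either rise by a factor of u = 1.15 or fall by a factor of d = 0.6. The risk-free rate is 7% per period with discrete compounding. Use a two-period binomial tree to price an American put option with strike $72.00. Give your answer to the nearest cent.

Risk-neutral probability p = (1 + 0.07 − 0.6)/(1.15 − 0.6) = 0.4700/0.5500 = 0.8545
Terminal stock prices: S_uu = 112.4, S_ud = 58.65, S_dd = 30.6
Terminal payoffs (K − S): max(-40.41, 0) = 0, max(13.35, 0) = 13.35, max(41.4, 0) = 41.4
Node u (S = 97.75): continuation = 1/1.07·[0.8545·0.0000 + 0.1455·13.3500] = 1.8148; exercise value = 0.0000 ≤ continuation, so V_u = 1.8148
Node d (S = 51): continuation = 1/1.07·[0.8545·13.3500 + 0.1455·41.4000] = 16.2897; exercise value = 21.0000 > continuation, so V_d = 21.0000 (exercise)
Node 0 (S = 85): continuation = 1/1.07·[0.8545·1.8148 + 0.1455·21.0000] = 4.3041; exercise value = 0.0000 ≤ continuation, so V_0 = 4.3041

$4.30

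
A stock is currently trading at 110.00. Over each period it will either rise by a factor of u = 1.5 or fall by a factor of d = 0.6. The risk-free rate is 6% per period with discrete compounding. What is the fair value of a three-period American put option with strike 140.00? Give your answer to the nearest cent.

Risk-neutral probability p = (1 + 0.06 − 0.6)/(1.5 − 0.6) = 0.4600/0.9000 = 0.5111
Terminal stock prices: S_uuu = 371.2, S_uud = 148.5, S_udd = 59.4, S_ddd = 23.76
Terminal payoffs (K − S): max(-231.2, 0) = 0, max(-8.5, 0) = 0, max(80.6, 0) = 80.6, max(116.2, 0) = 116.2
Node uu (S = 247.5): continuation = 1/1.06·[0.5111·0.0000 + 0.4889·0.0000] = 0.0000; exercise value = 0.0000 ≤ continuation, so V_uu = 0.0000
Node ud (S = 99): continuation = 1/1.06·[0.5111·0.0000 + 0.4889·80.6000] = 37.1740; exercise value = 41.0000 > continuation, so V_ud = 41.0000 (exercise)
Node dd (S = 39.6): continuation = 1/1.06·[0.5111·80.6000 + 0.4889·116.2400] = 92.4755; exercise value = 100.4000 > continuation, so V_dd = 100.4000 (exercise)
Node u (S = 165): continuation = 1/1.06·[0.5111·0.0000 + 0.4889·41.0000] = 18.9099; exercise value = 0.0000 ≤ continuation, so V_u = 18.9099
Node d (S = 66): continuation = 1/1.06·[0.5111·41.0000 + 0.4889·100.4000] = 66.0755; exercise value = 74.0000 > continuation, so V_d = 74.0000 (exercise)
Node 0 (S = 110): continuation = 1/1.06·[0.5111·18.9099 + 0.4889·74.0000] = 43.2479; exercise value = 30.0000 ≤ continuation, so V_0 = 43.2479

43.25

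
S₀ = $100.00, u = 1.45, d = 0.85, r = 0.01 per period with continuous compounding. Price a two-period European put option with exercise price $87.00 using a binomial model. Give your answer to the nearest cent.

$7.77

Risk-neutral probability p = (e^0.01 − 0.85)/(1.45 − 0.85) = 0.1601/0.6000 = 0.2668
Terminal stock prices: S_uu = 210.2, S_ud = 123.2, S_dd = 72.25
Terminal payoffs (K − S): max(-123.2, 0) = 0, max(-36.25, 0) = 0, max(14.75, 0) = 14.75
Node u (S = 145): V_u = e^(−0.01)·[0.2668·0.0000 + 0.7332·0.0000] = 0.0000
Node d (S = 85): V_d = e^(−0.01)·[0.2668·0.0000 + 0.7332·14.7500] = 10.7078
Node 0 (S = 100): V_0 = e^(−0.01)·[0.2668·0.0000 + 0.7332·10.7078] = 7.7734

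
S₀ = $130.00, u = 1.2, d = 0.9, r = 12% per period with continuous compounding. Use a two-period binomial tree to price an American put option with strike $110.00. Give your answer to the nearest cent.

$0.22

Risk-neutral probability p = (e^0.12 − 0.9)/(1.2 − 0.9) = 0.2275/0.3000 = 0.7583
Terminal stock prices: S_uu = 187.2, S_ud = 140.4, S_dd = 105.3
Terminal payoffs (K − S): max(-77.2, 0) = 0, max(-30.4, 0) = 0, max(4.7, 0) = 4.7
Node u (S = 156): continuation = e^(−0.12)·[0.7583·0.0000 + 0.2417·0.0000] = 0.0000; exercise value = 0.0000 ≤ continuation, so V_u = 0.0000
Node d (S = 117): continuation = e^(−0.12)·[0.7583·0.0000 + 0.2417·4.7000] = 1.0074; exercise value = 0.0000 ≤ continuation, so V_d = 1.0074
Node 0 (S = 130): continuation = e^(−0.12)·[0.7583·0.0000 + 0.2417·1.0074] = 0.2159; exercise value = 0.0000 ≤ continuation, so V_0 = 0.2159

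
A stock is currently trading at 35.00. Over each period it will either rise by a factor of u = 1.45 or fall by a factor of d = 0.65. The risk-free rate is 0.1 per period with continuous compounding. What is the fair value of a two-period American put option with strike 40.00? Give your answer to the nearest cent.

8.14

Risk-neutral probability p = (e^0.1 − 0.65)/(1.45 − 0.65) = 0.4552/0.8000 = 0.5690
Terminal stock prices: S_uu = 73.59, S_ud = 32.99, S_dd = 14.79
Terminal payoffs (K − S): max(-33.59, 0) = 0, max(7.012, 0) = 7.012, max(25.21, 0) = 25.21
Node u (S = 50.75): continuation = e^(−0.1)·[0.5690·0.0000 + 0.4310·7.0125] = 2.7350; exercise value = 0.0000 ≤ continuation, so V_u = 2.7350
Node d (S = 22.75): continuation = e^(−0.1)·[0.5690·7.0125 + 0.4310·25.2125] = 13.4435; exercise value = 17.2500 > continuation, so V_d = 17.2500 (exercise)
Node 0 (S = 35): continuation = e^(−0.1)·[0.5690·2.7350 + 0.4310·17.2500] = 8.1358; exercise value = 5.0000 ≤ continuation, so V_0 = 8.1358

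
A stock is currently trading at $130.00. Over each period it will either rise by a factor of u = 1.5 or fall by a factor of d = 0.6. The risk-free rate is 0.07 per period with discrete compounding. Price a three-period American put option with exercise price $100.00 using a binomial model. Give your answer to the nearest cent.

Risk-neutral probability p = (1 + 0.07 − 0.6)/(1.5 − 0.6) = 0.4700/0.9000 = 0.5222
Terminal stock prices: S_uuu = 438.8, S_uud = 175.5, S_udd = 70.2, S_ddd = 28.08
Terminal payoffs (K − S): max(-338.8, 0) = 0, max(-75.5, 0) = 0, max(29.8, 0) = 29.8, max(71.92, 0) = 71.92
Node uu (S = 292.5): continuation = 1/1.07·[0.5222·0.0000 + 0.4778·0.0000] = 0.0000; exercise value = 0.0000 ≤ continuation, so V_uu = 0.0000
Node ud (S = 117): continuation = 1/1.07·[0.5222·0.0000 + 0.4778·29.8000] = 13.3063; exercise value = 0.0000 ≤ continuation, so V_ud = 13.3063
Node dd (S = 46.8): continuation = 1/1.07·[0.5222·29.8000 + 0.4778·71.9200] = 46.6579; exercise value = 53.2000 > continuation, so V_dd = 53.2000 (exercise)
Node u (S = 195): continuation = 1/1.07·[0.5222·0.0000 + 0.4778·13.3063] = 5.9416; exercise value = 0.0000 ≤ continuation, so V_u = 5.9416
Node d (S = 78): continuation = 1/1.07·[0.5222·13.3063 + 0.4778·53.2000] = 30.2492; exercise value = 22.0000 ≤ continuation, so V_d = 30.2492
Node 0 (S = 130): continuation = 1/1.07·[0.5222·5.9416 + 0.4778·30.2492] = 16.4067; exercise value = 0.0000 ≤ continuation, so V_0 = 16.4067

$16.41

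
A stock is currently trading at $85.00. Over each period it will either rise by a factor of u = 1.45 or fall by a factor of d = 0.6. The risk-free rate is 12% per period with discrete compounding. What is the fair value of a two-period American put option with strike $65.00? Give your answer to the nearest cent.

$4.85

Risk-neutral probability p = (1 + 0.12 − 0.6)/(1.45 − 0.6) = 0.5200/0.8500 = 0.6118
Terminal stock prices: S_uu = 178.7, S_ud = 73.95, S_dd = 30.6
Terminal payoffs (K − S): max(-113.7, 0) = 0, max(-8.95, 0) = 0, max(34.4, 0) = 34.4
Node u (S = 123.2): continuation = 1/1.12·[0.6118·0.0000 + 0.3882·0.0000] = 0.0000; exercise value = 0.0000 ≤ continuation, so V_u = 0.0000
Node d (S = 51): continuation = 1/1.12·[0.6118·0.0000 + 0.3882·34.4000] = 11.9244; exercise value = 14.0000 > continuation, so V_d = 14.0000 (exercise)
Node 0 (S = 85): continuation = 1/1.12·[0.6118·0.0000 + 0.3882·14.0000] = 4.8529; exercise value = 0.0000 ≤ continuation, so V_0 = 4.8529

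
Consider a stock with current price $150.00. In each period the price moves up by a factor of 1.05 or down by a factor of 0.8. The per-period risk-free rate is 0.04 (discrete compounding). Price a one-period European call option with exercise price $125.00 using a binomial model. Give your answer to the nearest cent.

$30.00

Risk-neutral probability p = (1 + 0.04 − 0.8)/(1.05 − 0.8) = 0.2400/0.2500 = 0.9600
Terminal stock prices: S_u = 157.5, S_d = 120
Terminal payoffs (S − K): max(32.5, 0) = 32.5, max(-5, 0) = 0
Node 0 (S = 150): V_0 = 1/1.04·[0.9600·32.5000 + 0.0400·0.0000] = 30.0000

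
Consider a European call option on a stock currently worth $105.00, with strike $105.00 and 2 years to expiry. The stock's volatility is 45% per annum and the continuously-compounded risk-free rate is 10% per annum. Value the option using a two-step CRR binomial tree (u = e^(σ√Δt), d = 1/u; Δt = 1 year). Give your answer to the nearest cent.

CRR parameters: u = e^(σ√Δt) = e^(0.45·√1) = 1.5683, d = 1/u = 0.6376
Per-period rate: rΔt = 0.1·1 = 0.1, so R = e^0.1 = 1.1052
Risk-neutral probability p = (e^0.1 − 0.6376)/(1.5683 − 0.6376) = 0.4675/0.9307 = 0.5024
Terminal stock prices: S_uu = 258.3, S_ud = 105, S_dd = 42.69
Terminal payoffs (S − K): max(153.3, 0) = 153.3, max(0, 0) = 0, max(-62.31, 0) = 0
Node u (S = 164.7): V_u = e^(−0.1)·[0.5024·153.2583 + 0.4976·0.0000] = 69.6649
Node d (S = 66.95): V_d = e^(−0.1)·[0.5024·0.0000 + 0.4976·0.0000] = 0.0000
Node 0 (S = 105): V_0 = e^(−0.1)·[0.5024·69.6649 + 0.4976·0.0000] = 31.6667

$31.67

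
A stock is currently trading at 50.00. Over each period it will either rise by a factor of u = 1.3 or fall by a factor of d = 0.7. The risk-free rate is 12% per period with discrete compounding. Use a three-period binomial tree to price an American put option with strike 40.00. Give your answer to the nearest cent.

Risk-neutral probability p = (1 + 0.12 − 0.7)/(1.3 − 0.7) = 0.4200/0.6000 = 0.7000
Terminal stock prices: S_uuu = 109.9, S_uud = 59.15, S_udd = 31.85, S_ddd = 17.15
Terminal payoffs (K − S): max(-69.85, 0) = 0, max(-19.15, 0) = 0, max(8.15, 0) = 8.15, max(22.85, 0) = 22.85
Node uu (S = 84.5): continuation = 1/1.12·[0.7000·0.0000 + 0.3000·0.0000] = 0.0000; exercise value = 0.0000 ≤ continuation, so V_uu = 0.0000
Node ud (S = 45.5): continuation = 1/1.12·[0.7000·0.0000 + 0.3000·8.1500] = 2.1830; exercise value = 0.0000 ≤ continuation, so V_ud = 2.1830
Node dd (S = 24.5): continuation = 1/1.12·[0.7000·8.1500 + 0.3000·22.8500] = 11.2143; exercise value = 15.5000 > continuation, so V_dd = 15.5000 (exercise)
Node u (S = 65): continuation = 1/1.12·[0.7000·0.0000 + 0.3000·2.1830] = 0.5847; exercise value = 0.0000 ≤ continuation, so V_u = 0.5847
Node d (S = 35): continuation = 1/1.12·[0.7000·2.1830 + 0.3000·15.5000] = 5.5162; exercise value = 5.0000 ≤ continuation, so V_d = 5.5162
Node 0 (S = 50): continuation = 1/1.12·[0.7000·0.5847 + 0.3000·5.5162] = 1.8430; exercise value = 0.0000 ≤ continuation, so V_0 = 1.8430

1.84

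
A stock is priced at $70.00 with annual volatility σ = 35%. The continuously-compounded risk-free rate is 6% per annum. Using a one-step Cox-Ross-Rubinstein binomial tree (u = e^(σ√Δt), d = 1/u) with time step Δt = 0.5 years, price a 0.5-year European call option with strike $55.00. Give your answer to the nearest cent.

$16.79

CRR parameters: u = e^(σ√Δt) = e^(0.35·√0.5) = 1.2808, d = 1/u = 0.7808
Per-period rate: rΔt = 0.06·0.5 = 0.03, so R = e^0.03 = 1.0305
Risk-neutral probability p = (e^0.03 − 0.7808)/(1.2808 − 0.7808) = 0.2497/0.5000 = 0.4993
Terminal stock prices: S_u = 89.66, S_d = 54.65
Terminal payoffs (S − K): max(34.66, 0) = 34.66, max(-0.3468, 0) = 0
Node 0 (S = 70): V_0 = e^(−0.03)·[0.4993·34.6562 + 0.5007·0.0000] = 16.7940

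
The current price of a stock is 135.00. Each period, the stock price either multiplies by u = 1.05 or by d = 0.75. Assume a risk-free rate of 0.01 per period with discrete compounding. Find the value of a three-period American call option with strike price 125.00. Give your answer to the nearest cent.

Risk-neutral probability p = (1 + 0.01 − 0.75)/(1.05 − 0.75) = 0.2600/0.3000 = 0.8667
Terminal stock prices: S_uuu = 156.3, S_uud = 111.6, S_udd = 79.73, S_ddd = 56.95
Terminal payoffs (S − K): max(31.28, 0) = 31.28, max(-13.37, 0) = 0, max(-45.27, 0) = 0, max(-68.05, 0) = 0
Node uu (S = 148.8): continuation = 1/1.01·[0.8667·31.2794 + 0.1333·0.0000] = 26.8404; exercise value = 23.8375 ≤ continuation, so V_uu = 26.8404
Node ud (S = 106.3): continuation = 1/1.01·[0.8667·0.0000 + 0.1333·0.0000] = 0.0000; exercise value = 0.0000 ≤ continuation, so V_ud = 0.0000
Node dd (S = 75.94): continuation = 1/1.01·[0.8667·0.0000 + 0.1333·0.0000] = 0.0000; exercise value = 0.0000 ≤ continuation, so V_dd = 0.0000
Node u (S = 141.8): continuation = 1/1.01·[0.8667·26.8404 + 0.1333·0.0000] = 23.0314; exercise value = 16.7500 ≤ continuation, so V_u = 23.0314
Node d (S = 101.2): continuation = 1/1.01·[0.8667·0.0000 + 0.1333·0.0000] = 0.0000; exercise value = 0.0000 ≤ continuation, so V_d = 0.0000
Node 0 (S = 135): continuation = 1/1.01·[0.8667·23.0314 + 0.1333·0.0000] = 19.7629; exercise value = 10.0000 ≤ continuation, so V_0 = 19.7629

19.76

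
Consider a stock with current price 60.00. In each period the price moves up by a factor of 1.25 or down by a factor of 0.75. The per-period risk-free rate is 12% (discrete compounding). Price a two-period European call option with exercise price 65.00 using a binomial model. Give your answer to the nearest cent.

Risk-neutral probability p = (1 + 0.12 − 0.75)/(1.25 − 0.75) = 0.3700/0.5000 = 0.7400
Terminal stock prices: S_uu = 93.75, S_ud = 56.25, S_dd = 33.75
Terminal payoffs (S − K): max(28.75, 0) = 28.75, max(-8.75, 0) = 0, max(-31.25, 0) = 0
Node u (S = 75): V_u = 1/1.12·[0.7400·28.7500 + 0.2600·0.0000] = 18.9955
Node d (S = 45): V_d = 1/1.12·[0.7400·0.0000 + 0.2600·0.0000] = 0.0000
Node 0 (S = 60): V_0 = 1/1.12·[0.7400·18.9955 + 0.2600·0.0000] = 12.5506

12.55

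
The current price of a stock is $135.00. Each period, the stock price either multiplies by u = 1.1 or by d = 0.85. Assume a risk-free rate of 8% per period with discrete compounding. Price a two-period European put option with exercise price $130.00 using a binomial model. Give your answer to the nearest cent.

$0.65

Risk-neutral probability p = (1 + 0.08 − 0.85)/(1.1 − 0.85) = 0.2300/0.2500 = 0.9200
Terminal stock prices: S_uu = 163.4, S_ud = 126.2, S_dd = 97.54
Terminal payoffs (K − S): max(-33.35, 0) = 0, max(3.775, 0) = 3.775, max(32.46, 0) = 32.46
Node u (S = 148.5): V_u = 1/1.08·[0.9200·0.0000 + 0.0800·3.7750] = 0.2796
Node d (S = 114.8): V_d = 1/1.08·[0.9200·3.7750 + 0.0800·32.4625] = 5.6204
Node 0 (S = 135): V_0 = 1/1.08·[0.9200·0.2796 + 0.0800·5.6204] = 0.6545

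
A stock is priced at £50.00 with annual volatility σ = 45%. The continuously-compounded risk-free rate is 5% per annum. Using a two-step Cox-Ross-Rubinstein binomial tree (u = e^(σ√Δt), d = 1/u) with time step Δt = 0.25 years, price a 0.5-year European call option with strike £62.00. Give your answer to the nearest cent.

CRR parameters: u = e^(σ√Δt) = e^(0.45·√0.25) = 1.2523, d = 1/u = 0.7985
Per-period rate: rΔt = 0.05·0.25 = 0.0125, so R = e^0.0125 = 1.0126
Risk-neutral probability p = (e^0.0125 − 0.7985)/(1.2523 − 0.7985) = 0.2141/0.4538 = 0.4717
Terminal stock prices: S_uu = 78.42, S_ud = 50, S_dd = 31.88
Terminal payoffs (S − K): max(16.42, 0) = 16.42, max(-12, 0) = 0, max(-30.12, 0) = 0
Node u (S = 62.62): V_u = e^(−0.0125)·[0.4717·16.4156 + 0.5283·0.0000] = 7.6471
Node d (S = 39.93): V_d = e^(−0.0125)·[0.4717·0.0000 + 0.5283·0.0000] = 0.0000
Node 0 (S = 50): V_0 = e^(−0.0125)·[0.4717·7.6471 + 0.5283·0.0000] = 3.5624

£3.56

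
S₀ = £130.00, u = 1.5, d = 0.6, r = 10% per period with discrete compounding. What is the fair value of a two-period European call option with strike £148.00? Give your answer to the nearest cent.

Risk-neutral probability p = (1 + 0.1 − 0.6)/(1.5 − 0.6) = 0.5000/0.9000 = 0.5556
Terminal stock prices: S_uu = 292.5, S_ud = 117, S_dd = 46.8
Terminal payoffs (S − K): max(144.5, 0) = 144.5, max(-31, 0) = 0, max(-101.2, 0) = 0
Node u (S = 195): V_u = 1/1.1·[0.5556·144.5000 + 0.4444·0.0000] = 72.9798
Node d (S = 78): V_d = 1/1.1·[0.5556·0.0000 + 0.4444·0.0000] = 0.0000
Node 0 (S = 130): V_0 = 1/1.1·[0.5556·72.9798 + 0.4444·0.0000] = 36.8585

£36.86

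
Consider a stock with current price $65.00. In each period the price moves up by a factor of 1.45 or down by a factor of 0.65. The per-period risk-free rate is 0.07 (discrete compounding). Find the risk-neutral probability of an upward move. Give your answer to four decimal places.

p = 0.5250

Risk-neutral probability p = (1 + 0.07 − 0.65)/(1.45 − 0.65) = 0.4200/0.8000 = 0.5250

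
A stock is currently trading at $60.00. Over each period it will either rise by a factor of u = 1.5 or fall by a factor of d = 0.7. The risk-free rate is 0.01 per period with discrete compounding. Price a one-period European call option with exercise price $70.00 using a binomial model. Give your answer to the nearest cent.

$7.67

Risk-neutral probability p = (1 + 0.01 − 0.7)/(1.5 − 0.7) = 0.3100/0.8000 = 0.3875
Terminal stock prices: S_u = 90, S_d = 42
Terminal payoffs (S − K): max(20, 0) = 20, max(-28, 0) = 0
Node 0 (S = 60): V_0 = 1/1.01·[0.3875·20.0000 + 0.6125·0.0000] = 7.6733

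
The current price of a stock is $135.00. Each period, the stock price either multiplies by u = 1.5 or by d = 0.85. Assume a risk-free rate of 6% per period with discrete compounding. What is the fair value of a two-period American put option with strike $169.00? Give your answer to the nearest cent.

Risk-neutral probability p = (1 + 0.06 − 0.85)/(1.5 − 0.85) = 0.2100/0.6500 = 0.3231
Terminal stock prices: S_uu = 303.8, S_ud = 172.1, S_dd = 97.54
Terminal payoffs (K − S): max(-134.8, 0) = 0, max(-3.125, 0) = 0, max(71.46, 0) = 71.46
Node u (S = 202.5): continuation = 1/1.06·[0.3231·0.0000 + 0.6769·0.0000] = 0.0000; exercise value = 0.0000 ≤ continuation, so V_u = 0.0000
Node d (S = 114.8): continuation = 1/1.06·[0.3231·0.0000 + 0.6769·71.4625] = 45.6364; exercise value = 54.2500 > continuation, so V_d = 54.2500 (exercise)
Node 0 (S = 135): continuation = 1/1.06·[0.3231·0.0000 + 0.6769·54.2500] = 34.6444; exercise value = 34.0000 ≤ continuation, so V_0 = 34.6444

$34.64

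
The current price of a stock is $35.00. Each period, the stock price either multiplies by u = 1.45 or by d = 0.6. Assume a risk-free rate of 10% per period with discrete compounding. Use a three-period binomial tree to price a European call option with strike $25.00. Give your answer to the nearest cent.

Risk-neutral probability p = (1 + 0.1 − 0.6)/(1.45 − 0.6) = 0.5000/0.8500 = 0.5882
Terminal stock prices: S_uuu = 106.7, S_uud = 44.15, S_udd = 18.27, S_ddd = 7.56
Terminal payoffs (S − K): max(81.7, 0) = 81.7, max(19.15, 0) = 19.15, max(-6.73, 0) = 0, max(-17.44, 0) = 0
Node uu (S = 73.59): V_uu = 1/1.1·[0.5882·81.7019 + 0.4118·19.1525] = 50.8602
Node ud (S = 30.45): V_ud = 1/1.1·[0.5882·19.1525 + 0.4118·0.0000] = 10.2420
Node dd (S = 12.6): V_dd = 1/1.1·[0.5882·0.0000 + 0.4118·0.0000] = 0.0000
Node u (S = 50.75): V_u = 1/1.1·[0.5882·50.8602 + 0.4118·10.2420] = 31.0319
Node d (S = 21): V_d = 1/1.1·[0.5882·10.2420 + 0.4118·0.0000] = 5.4770
Node 0 (S = 35): V_0 = 1/1.1·[0.5882·31.0319 + 0.4118·5.4770] = 18.6448

$18.64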